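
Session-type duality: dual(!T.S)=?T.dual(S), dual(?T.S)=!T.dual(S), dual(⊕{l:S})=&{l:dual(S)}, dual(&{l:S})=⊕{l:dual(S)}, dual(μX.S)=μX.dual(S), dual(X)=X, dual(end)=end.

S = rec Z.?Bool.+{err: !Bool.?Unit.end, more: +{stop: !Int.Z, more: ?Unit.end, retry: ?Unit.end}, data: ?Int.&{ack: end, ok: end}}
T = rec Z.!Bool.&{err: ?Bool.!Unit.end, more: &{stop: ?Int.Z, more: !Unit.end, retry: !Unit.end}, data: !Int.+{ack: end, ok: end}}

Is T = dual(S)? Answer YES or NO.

YES

rec Z ‖ rec Z  ok (μ self-dual)
  ?Bool ‖ !Bool  ok
    +{err,more,data} ‖ &{err,more,data}  ok labels match
      [err]
        !Bool ‖ ?Bool  ok
          ?Unit ‖ !Unit  ok
            end ‖ end  ok
      [more]
        +{stop,more,retry} ‖ &{stop,more,retry}  ok labels match
          [stop]
            !Int ‖ ?Int  ok
              Z ‖ Z  ok
          [more]
            ?Unit ‖ !Unit  ok
              end ‖ end  ok
          [retry]
            ?Unit ‖ !Unit  ok
              end ‖ end  ok
      [data]
        ?Int ‖ !Int  ok
          &{ack,ok} ‖ +{ack,ok}  ok labels match
            [ack]
              end ‖ end  ok
            [ok]
              end ‖ end  ok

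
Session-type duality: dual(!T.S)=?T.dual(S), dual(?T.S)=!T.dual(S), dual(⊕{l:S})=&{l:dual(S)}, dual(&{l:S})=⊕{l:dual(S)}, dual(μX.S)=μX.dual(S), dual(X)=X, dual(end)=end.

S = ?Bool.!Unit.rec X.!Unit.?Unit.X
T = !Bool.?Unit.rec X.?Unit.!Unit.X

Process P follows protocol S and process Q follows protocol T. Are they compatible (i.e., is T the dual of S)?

?Bool vs !Bool  ok
  !Unit vs ?Unit  ok
    rec X vs rec X  ok (rec unchanged)
      !Unit vs ?Unit  ok
        ?Unit vs !Unit  ok
          X vs X  ok

YES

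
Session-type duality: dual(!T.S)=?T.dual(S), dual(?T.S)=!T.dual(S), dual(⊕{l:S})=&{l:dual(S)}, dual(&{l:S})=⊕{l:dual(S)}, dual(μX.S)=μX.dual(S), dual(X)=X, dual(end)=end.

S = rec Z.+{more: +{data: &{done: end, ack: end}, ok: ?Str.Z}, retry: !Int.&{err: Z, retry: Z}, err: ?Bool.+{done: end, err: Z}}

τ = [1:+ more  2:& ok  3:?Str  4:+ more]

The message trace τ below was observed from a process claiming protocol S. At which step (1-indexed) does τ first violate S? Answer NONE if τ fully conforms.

[1] + more  ✓  residual = +{data: &{done: end, ack: end}, ok: ?Str.rec Z.…}
[2] got & ok, protocol expects + data or + ok  ✗

2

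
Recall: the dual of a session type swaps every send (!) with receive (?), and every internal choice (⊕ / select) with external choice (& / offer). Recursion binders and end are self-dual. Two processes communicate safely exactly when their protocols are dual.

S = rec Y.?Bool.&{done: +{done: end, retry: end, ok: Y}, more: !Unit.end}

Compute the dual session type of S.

rec Y → rec Y  (rec unchanged)
  ?Bool → !Bool
    &{done,more} → +{done,more}  (&→⊕)
      [done]
        +{done,retry,ok} → &{done,retry,ok}  (⊕→&)
          [done]
            end ↦ end
          [retry]
            end ↦ end
          [ok]
            Y ↦ Y
      [more]
        !Unit → ?Unit
          end ↦ end

rec Y.!Bool.+{done: &{done: end, retry: end, ok: Y}, more: ?Unit.end}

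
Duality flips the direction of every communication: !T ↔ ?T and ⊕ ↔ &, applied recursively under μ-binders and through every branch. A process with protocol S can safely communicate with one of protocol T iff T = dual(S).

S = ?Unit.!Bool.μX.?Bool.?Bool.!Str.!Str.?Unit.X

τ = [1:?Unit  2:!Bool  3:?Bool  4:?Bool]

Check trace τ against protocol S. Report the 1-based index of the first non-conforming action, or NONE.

NONE

@1 ?Unit  ok  state: !Bool.μX.…
@2 !Bool  ok  state: μX.…
@3 ?Bool  ok  state: ?Bool.!Str.!Str.?Unit.μX.…
@4 ?Bool  ok  state: !Str.!Str.?Unit.μX.…
trace exhausted — no violation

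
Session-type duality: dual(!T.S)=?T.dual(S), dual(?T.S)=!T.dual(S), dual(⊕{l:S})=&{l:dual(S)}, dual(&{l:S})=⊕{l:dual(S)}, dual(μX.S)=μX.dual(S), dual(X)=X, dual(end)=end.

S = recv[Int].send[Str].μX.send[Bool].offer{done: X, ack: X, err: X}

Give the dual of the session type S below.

send[Int].recv[Str].μX.recv[Bool].select{done: X, ack: X, err: X}

recv[Int] = send[Int]
  send[Str] = recv[Str]
    μX = μX  (binder kept)
      send[Bool] = recv[Bool]
        offer{done,ack,err} = select{done,ack,err}  (&→⊕)
          • done:
            X self-dual
          • ack:
            X self-dual
          • err:
            X self-dual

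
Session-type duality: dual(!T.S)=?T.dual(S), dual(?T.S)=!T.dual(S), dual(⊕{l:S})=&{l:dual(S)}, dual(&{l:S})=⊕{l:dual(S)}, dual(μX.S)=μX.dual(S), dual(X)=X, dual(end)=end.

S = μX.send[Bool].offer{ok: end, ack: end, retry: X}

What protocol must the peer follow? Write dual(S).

μX.recv[Bool].select{ok: end, ack: end, retry: X}

μX → μX  (μ self-dual)
  send[Bool] → recv[Bool]
    offer{ok,ack,retry} → select{ok,ack,retry}  (external→internal)
      case ok:
        dual(end) = end
      case ack:
        dual(end) = end
      case retry:
        dual(X) = X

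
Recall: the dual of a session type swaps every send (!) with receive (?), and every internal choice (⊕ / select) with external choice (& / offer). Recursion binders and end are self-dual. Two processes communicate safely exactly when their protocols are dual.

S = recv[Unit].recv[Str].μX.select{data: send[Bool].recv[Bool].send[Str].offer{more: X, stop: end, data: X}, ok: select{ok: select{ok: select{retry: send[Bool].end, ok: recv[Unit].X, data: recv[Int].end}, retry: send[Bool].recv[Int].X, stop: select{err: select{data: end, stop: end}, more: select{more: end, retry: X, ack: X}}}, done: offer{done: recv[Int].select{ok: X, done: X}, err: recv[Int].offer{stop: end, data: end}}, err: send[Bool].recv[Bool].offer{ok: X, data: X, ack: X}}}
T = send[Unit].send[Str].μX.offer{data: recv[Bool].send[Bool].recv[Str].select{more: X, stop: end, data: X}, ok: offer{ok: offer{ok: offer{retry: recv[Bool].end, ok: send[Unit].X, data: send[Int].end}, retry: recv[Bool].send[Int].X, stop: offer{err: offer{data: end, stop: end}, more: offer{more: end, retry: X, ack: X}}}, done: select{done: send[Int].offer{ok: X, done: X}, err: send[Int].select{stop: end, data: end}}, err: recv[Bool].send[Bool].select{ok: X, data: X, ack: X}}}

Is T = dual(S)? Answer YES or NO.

YES

recv[Unit] vs send[Unit]  ✓
  recv[Str] vs send[Str]  ✓
    μX vs μX  ✓ (rec unchanged)
      select{data,ok} vs offer{data,ok}  ✓ labels match
        [data]
          send[Bool] vs recv[Bool]  ✓
            recv[Bool] vs send[Bool]  ✓
              send[Str] vs recv[Str]  ✓
                offer{more,stop,data} vs select{more,stop,data}  ✓ labels match
                  [more]
                    X vs X  ✓
                  [stop]
                    end vs end  ✓
                  [data]
                    X vs X  ✓
        [ok]
          select{ok,done,err} vs offer{ok,done,err}  ✓ labels match
            [ok]
              select{ok,retry,stop} vs offer{ok,retry,stop}  ✓ labels match
                [ok]
                  select{retry,ok,data} vs offer{retry,ok,data}  ✓ labels match
                    [retry]
                      send[Bool] vs recv[Bool]  ✓
                        end vs end  ✓
                    [ok]
                      recv[Unit] vs send[Unit]  ✓
                        X vs X  ✓
                    [data]
                      recv[Int] vs send[Int]  ✓
                        end vs end  ✓
                [retry]
                  send[Bool] vs recv[Bool]  ✓
                    recv[Int] vs send[Int]  ✓
                      X vs X  ✓
                [stop]
                  select{err,more} vs offer{err,more}  ✓ labels match
                    [err]
                      select{data,stop} vs offer{data,stop}  ✓ labels match
                        [data]
                          end vs end  ✓
                        [stop]
                          end vs end  ✓
                    [more]
                      select{more,retry,ack} vs offer{more,retry,ack}  ✓ labels match
                        [more]
                          end vs end  ✓
                        [retry]
                          X vs X  ✓
                        [ack]
                          X vs X  ✓
            [done]
              offer{done,err} vs select{done,err}  ✓ labels match
                [done]
                  recv[Int] vs send[Int]  ✓
                    select{ok,done} vs offer{ok,done}  ✓ labels match
                      [ok]
                        X vs X  ✓
                      [done]
                        X vs X  ✓
                [err]
                  recv[Int] vs send[Int]  ✓
                    offer{stop,data} vs select{stop,data}  ✓ labels match
                      [stop]
                        end vs end  ✓
                      [data]
                        end vs end  ✓
            [err]
              send[Bool] vs recv[Bool]  ✓
                recv[Bool] vs send[Bool]  ✓
                  offer{ok,data,ack} vs select{ok,data,ack}  ✓ labels match
                    [ok]
                      X vs X  ✓
                    [data]
                      X vs X  ✓
                    [ack]
                      X vs X  ✓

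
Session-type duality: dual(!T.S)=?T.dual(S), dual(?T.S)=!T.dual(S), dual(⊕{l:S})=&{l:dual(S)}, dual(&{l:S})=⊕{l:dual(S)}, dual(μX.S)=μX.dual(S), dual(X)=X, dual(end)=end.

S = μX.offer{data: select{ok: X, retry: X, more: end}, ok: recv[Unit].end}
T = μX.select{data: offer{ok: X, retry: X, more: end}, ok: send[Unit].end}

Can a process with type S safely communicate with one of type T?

YES

μX ‖ μX  ✓ (μ self-dual)
  offer{data,ok} ‖ select{data,ok}  ✓ labels match
    case data:
      select{ok,retry,more} ‖ offer{ok,retry,more}  ✓ labels match
        case ok:
          X ‖ X  ✓
        case retry:
          X ‖ X  ✓
        case more:
          end ‖ end  ✓
    case ok:
      recv[Unit] ‖ send[Unit]  ✓
        end ‖ end  ✓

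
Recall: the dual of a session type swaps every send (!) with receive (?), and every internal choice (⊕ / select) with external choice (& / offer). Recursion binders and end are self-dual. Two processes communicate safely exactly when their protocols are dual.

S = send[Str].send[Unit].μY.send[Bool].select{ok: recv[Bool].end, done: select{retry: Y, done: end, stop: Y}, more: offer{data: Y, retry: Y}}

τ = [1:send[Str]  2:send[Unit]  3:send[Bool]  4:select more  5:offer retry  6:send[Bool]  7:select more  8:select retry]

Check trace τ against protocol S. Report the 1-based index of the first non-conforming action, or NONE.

step 1: send[Str]  ok  state: send[Unit].μY.…
step 2: send[Unit]  ok  state: μY.…
step 3: send[Bool]  ok  state: select{ok: recv[Bool].end, done: select{retry: μY.…, done: end, stop: μY.…}, more: offer{data: μY.…, retry: μY.…}}
step 4: select more  ok  state: offer{data: μY.…, retry: μY.…}
step 5: offer retry  ok  state: μY.…
step 6: send[Bool]  ok  state: select{ok: recv[Bool].end, done: select{retry: μY.…, done: end, stop: μY.…}, more: offer{data: μY.…, retry: μY.…}}
step 7: select more  ok  state: offer{data: μY.…, retry: μY.…}
step 8: got select retry, protocol expects offer data or offer retry  ✗

8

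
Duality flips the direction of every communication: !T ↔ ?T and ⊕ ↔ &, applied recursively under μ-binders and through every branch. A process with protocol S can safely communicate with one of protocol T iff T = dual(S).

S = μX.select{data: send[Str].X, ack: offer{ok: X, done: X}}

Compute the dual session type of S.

μX.offer{data: recv[Str].X, ack: select{ok: X, done: X}}

μX → μX  (rec unchanged)
  select{data,ack} → offer{data,ack}  (⊕→&)
    [data]
      send[Str] → recv[Str]
        X self-dual
    [ack]
      offer{ok,done} → select{ok,done}  (offer→select)
        [ok]
          X self-dual
        [done]
          X self-dual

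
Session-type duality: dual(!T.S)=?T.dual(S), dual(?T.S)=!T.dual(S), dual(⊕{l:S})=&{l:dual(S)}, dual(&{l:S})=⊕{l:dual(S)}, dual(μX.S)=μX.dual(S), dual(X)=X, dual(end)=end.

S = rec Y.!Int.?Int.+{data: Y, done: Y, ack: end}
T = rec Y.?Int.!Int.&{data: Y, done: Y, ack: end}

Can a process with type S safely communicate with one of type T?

rec Y vs rec Y  match (rec unchanged)
  !Int vs ?Int  match
    ?Int vs !Int  match
      +{data,done,ack} vs &{data,done,ack}  match label sets agree
        [data]
          Y vs Y  match
        [done]
          Y vs Y  match
        [ack]
          end vs end  match

YES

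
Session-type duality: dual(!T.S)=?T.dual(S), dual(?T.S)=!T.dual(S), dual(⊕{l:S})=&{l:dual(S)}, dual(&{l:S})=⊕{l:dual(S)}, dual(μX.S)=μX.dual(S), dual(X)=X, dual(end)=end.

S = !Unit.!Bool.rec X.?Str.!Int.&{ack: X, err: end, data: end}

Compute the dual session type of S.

?Unit.?Bool.rec X.!Str.?Int.+{ack: X, err: end, data: end}

!Unit = ?Unit
  !Bool = ?Bool
    rec X = rec X  (μ self-dual)
      ?Str = !Str
        !Int = ?Int
          &{ack,err,data} = +{ack,err,data}  (&→⊕)
            case ack:
              dual(X) = X
            case err:
              dual(end) = end
            case data:
              dual(end) = end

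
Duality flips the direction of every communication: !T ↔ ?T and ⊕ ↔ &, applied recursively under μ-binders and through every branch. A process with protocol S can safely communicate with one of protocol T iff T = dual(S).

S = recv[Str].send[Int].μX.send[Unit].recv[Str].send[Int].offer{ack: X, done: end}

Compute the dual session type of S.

send[Str].recv[Int].μX.recv[Unit].send[Str].recv[Int].select{ack: X, done: end}

recv[Str] ↦ send[Str]
  send[Int] ↦ recv[Int]
    μX ↦ μX  (rec unchanged)
      send[Unit] ↦ recv[Unit]
        recv[Str] ↦ send[Str]
          send[Int] ↦ recv[Int]
            offer{ack,done} ↦ select{ack,done}  (offer→select)
              case ack:
                X self-dual
              case done:
                end self-dual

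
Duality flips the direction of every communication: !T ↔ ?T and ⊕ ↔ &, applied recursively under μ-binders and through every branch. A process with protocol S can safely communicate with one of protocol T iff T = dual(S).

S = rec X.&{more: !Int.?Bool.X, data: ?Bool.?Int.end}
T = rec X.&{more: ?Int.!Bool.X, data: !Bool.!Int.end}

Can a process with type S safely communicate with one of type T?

NO

rec X ‖ rec X  match (binder kept)
  &{more,data} ‖ &{more,data}  ✗ choice polarity not flipped — not dual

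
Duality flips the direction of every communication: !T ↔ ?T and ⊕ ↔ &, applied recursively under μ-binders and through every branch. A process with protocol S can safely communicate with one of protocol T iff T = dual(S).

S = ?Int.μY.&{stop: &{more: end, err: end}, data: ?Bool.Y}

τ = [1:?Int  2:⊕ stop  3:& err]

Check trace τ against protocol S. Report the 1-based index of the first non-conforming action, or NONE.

2

[1] ?Int  ok  now at μY.…
[2] got ⊕ stop, protocol expects & stop or & data  ✗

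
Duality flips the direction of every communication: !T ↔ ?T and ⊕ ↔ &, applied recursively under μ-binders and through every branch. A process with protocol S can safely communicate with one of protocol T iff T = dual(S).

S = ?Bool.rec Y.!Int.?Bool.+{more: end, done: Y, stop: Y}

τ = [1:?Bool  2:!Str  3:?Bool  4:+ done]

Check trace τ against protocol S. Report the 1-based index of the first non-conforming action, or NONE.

2

step 1: ?Bool  ok  now at rec Y.…
step 2: got !Str, protocol expects !Int  ✗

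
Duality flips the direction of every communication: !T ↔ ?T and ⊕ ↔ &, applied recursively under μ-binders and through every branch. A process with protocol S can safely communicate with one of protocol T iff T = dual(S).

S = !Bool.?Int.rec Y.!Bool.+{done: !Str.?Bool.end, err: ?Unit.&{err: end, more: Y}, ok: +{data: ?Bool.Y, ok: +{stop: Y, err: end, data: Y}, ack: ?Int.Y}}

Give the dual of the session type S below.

?Bool.!Int.rec Y.?Bool.&{done: ?Str.!Bool.end, err: !Unit.+{err: end, more: Y}, ok: &{data: !Bool.Y, ok: &{stop: Y, err: end, data: Y}, ack: !Int.Y}}

!Bool ↦ ?Bool
  ?Int ↦ !Int
    rec Y ↦ rec Y  (μ self-dual)
      !Bool ↦ ?Bool
        +{done,err,ok} ↦ &{done,err,ok}  (⊕→&)
          • done:
            !Str ↦ ?Str
              ?Bool ↦ !Bool
                dual(end) = end
          • err:
            ?Unit ↦ !Unit
              &{err,more} ↦ +{err,more}  (&→⊕)
                • err:
                  dual(end) = end
                • more:
                  dual(Y) = Y
          • ok:
            +{data,ok,ack} ↦ &{data,ok,ack}  (⊕→&)
              • data:
                ?Bool ↦ !Bool
                  dual(Y) = Y
              • ok:
                +{stop,err,data} ↦ &{stop,err,data}  (⊕→&)
                  • stop:
                    dual(Y) = Y
                  • err:
                    dual(end) = end
                  • data:
                    dual(Y) = Y
              • ack:
                ?Int ↦ !Int
                  dual(Y) = Y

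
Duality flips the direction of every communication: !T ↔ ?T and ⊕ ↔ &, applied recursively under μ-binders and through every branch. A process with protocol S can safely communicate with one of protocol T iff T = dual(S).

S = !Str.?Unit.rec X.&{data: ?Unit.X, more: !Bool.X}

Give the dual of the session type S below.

!Str ↦ ?Str
  ?Unit ↦ !Unit
    rec X ↦ rec X  (rec unchanged)
      &{data,more} ↦ +{data,more}  (&→⊕)
        case data:
          ?Unit ↦ !Unit
            X self-dual
        case more:
          !Bool ↦ ?Bool
            X self-dual

?Str.!Unit.rec X.+{data: !Unit.X, more: ?Bool.X}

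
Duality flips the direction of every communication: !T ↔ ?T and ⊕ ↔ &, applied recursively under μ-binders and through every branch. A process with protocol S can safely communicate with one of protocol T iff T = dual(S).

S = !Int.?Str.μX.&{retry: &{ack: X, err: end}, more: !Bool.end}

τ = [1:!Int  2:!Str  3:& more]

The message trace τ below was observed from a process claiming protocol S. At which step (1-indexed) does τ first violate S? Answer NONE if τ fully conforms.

2

@1 !Int  match  residual = ?Str.μX.…
@2 got !Str, protocol expects ?Str  ✗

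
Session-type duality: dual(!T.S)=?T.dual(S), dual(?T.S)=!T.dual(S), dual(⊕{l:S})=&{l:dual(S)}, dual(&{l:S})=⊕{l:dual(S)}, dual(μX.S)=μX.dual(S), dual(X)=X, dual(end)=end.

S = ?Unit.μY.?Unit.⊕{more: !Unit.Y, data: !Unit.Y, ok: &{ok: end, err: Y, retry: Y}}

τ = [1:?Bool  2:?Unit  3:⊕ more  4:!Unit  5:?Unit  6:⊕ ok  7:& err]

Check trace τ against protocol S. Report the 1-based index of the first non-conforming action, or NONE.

step 1: got ?Bool, protocol expects ?Unit  ✗

1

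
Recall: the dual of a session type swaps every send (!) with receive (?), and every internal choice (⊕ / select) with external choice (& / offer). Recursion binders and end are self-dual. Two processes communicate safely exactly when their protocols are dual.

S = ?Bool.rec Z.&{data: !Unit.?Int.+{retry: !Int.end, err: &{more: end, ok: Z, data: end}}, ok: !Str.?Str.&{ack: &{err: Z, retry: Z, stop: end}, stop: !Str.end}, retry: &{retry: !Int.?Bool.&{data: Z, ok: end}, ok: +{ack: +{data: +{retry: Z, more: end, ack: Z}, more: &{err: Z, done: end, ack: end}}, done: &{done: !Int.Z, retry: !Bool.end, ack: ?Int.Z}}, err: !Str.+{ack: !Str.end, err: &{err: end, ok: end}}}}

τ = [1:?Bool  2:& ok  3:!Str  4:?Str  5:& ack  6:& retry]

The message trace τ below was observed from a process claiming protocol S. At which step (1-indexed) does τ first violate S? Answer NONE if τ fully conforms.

step 1: ?Bool  match  state: rec Z.…
step 2: & ok  match  state: !Str.?Str.&{ack: &{err: rec Z.…, retry: rec Z.…, stop: end}, stop: !Str.end}
step 3: !Str  match  state: ?Str.&{ack: &{err: rec Z.…, retry: rec Z.…, stop: end}, stop: !Str.end}
step 4: ?Str  match  state: &{ack: &{err: rec Z.…, retry: rec Z.…, stop: end}, stop: !Str.end}
step 5: & ack  match  state: &{err: rec Z.…, retry: rec Z.…, stop: end}
step 6: & retry  match  state: rec Z.…
trace exhausted — no violation

NONE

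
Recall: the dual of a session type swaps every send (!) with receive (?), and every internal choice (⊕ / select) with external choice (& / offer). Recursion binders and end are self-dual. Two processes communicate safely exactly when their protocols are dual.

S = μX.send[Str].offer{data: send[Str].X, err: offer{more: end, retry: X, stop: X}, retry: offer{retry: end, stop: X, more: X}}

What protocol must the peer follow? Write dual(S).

μX = μX  (μ self-dual)
  send[Str] = recv[Str]
    offer{data,err,retry} = select{data,err,retry}  (&→⊕)
      [data]
        send[Str] = recv[Str]
          X ↦ X
      [err]
        offer{more,retry,stop} = select{more,retry,stop}  (&→⊕)
          [more]
            end ↦ end
          [retry]
            X ↦ X
          [stop]
            X ↦ X
      [retry]
        offer{retry,stop,more} = select{retry,stop,more}  (&→⊕)
          [retry]
            end ↦ end
          [stop]
            X ↦ X
          [more]
            X ↦ X

μX.recv[Str].select{data: recv[Str].X, err: select{more: end, retry: X, stop: X}, retry: select{retry: end, stop: X, more: X}}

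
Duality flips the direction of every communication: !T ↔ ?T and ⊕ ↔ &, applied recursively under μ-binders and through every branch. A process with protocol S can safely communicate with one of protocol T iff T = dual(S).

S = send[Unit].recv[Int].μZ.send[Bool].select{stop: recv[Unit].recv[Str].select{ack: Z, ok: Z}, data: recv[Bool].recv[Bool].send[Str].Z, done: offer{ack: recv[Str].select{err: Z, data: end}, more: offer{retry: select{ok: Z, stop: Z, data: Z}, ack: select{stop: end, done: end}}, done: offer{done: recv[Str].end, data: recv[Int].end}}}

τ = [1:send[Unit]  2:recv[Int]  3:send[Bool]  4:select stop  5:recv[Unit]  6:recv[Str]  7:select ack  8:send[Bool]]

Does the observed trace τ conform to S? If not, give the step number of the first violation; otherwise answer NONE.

NONE

step 1: send[Unit]  ✓  cont: recv[Int].μZ.…
step 2: recv[Int]  ✓  cont: μZ.…
step 3: send[Bool]  ✓  cont: select{stop: recv[Unit].recv[Str].select{ack: μZ.…, ok: μZ.…}, data: recv[Bool].recv[Bool].send[Str].μZ.…, done: offer{ack: recv[Str].select{err: μZ.…, data: end}, more: offer{retry: select{ok: μZ.…, stop: μZ.…, data: μZ.…}, ack: select{stop: end, done: end}}, done: offer{done: recv[Str].end, data: recv[Int].end}}}
step 4: select stop  ✓  cont: recv[Unit].recv[Str].select{ack: μZ.…, ok: μZ.…}
step 5: recv[Unit]  ✓  cont: recv[Str].select{ack: μZ.…, ok: μZ.…}
step 6: recv[Str]  ✓  cont: select{ack: μZ.…, ok: μZ.…}
step 7: select ack  ✓  cont: μZ.…
step 8: send[Bool]  ✓  cont: select{stop: recv[Unit].recv[Str].select{ack: μZ.…, ok: μZ.…}, data: recv[Bool].recv[Bool].send[Str].μZ.…, done: offer{ack: recv[Str].select{err: μZ.…, data: end}, more: offer{retry: select{ok: μZ.…, stop: μZ.…, data: μZ.…}, ack: select{stop: end, done: end}}, done: offer{done: recv[Str].end, data: recv[Int].end}}}
trace exhausted — no violation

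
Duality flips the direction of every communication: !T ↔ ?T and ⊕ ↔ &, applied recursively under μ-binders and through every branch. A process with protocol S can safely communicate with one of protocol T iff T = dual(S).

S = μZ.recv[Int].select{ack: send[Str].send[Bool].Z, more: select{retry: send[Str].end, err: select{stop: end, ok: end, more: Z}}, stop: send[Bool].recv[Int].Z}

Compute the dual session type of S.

μZ.send[Int].offer{ack: recv[Str].recv[Bool].Z, more: offer{retry: recv[Str].end, err: offer{stop: end, ok: end, more: Z}}, stop: recv[Bool].send[Int].Z}

μZ → μZ  (μ self-dual)
  recv[Int] → send[Int]
    select{ack,more,stop} → offer{ack,more,stop}  (⊕→&)
      [ack]
        send[Str] → recv[Str]
          send[Bool] → recv[Bool]
            Z self-dual
      [more]
        select{retry,err} → offer{retry,err}  (⊕→&)
          [retry]
            send[Str] → recv[Str]
              end self-dual
          [err]
            select{stop,ok,more} → offer{stop,ok,more}  (⊕→&)
              [stop]
                end self-dual
              [ok]
                end self-dual
              [more]
                Z self-dual
      [stop]
        send[Bool] → recv[Bool]
          recv[Int] → send[Int]
            Z self-dual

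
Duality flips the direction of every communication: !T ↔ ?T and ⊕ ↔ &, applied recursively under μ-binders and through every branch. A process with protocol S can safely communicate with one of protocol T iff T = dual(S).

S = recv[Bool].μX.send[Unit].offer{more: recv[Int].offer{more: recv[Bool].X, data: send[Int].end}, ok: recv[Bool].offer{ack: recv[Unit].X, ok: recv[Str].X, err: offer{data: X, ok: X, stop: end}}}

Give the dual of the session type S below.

recv[Bool] → send[Bool]
  μX → μX  (rec unchanged)
    send[Unit] → recv[Unit]
      offer{more,ok} → select{more,ok}  (offer→select)
        [more]
          recv[Int] → send[Int]
            offer{more,data} → select{more,data}  (offer→select)
              [more]
                recv[Bool] → send[Bool]
                  X self-dual
              [data]
                send[Int] → recv[Int]
                  end self-dual
        [ok]
          recv[Bool] → send[Bool]
            offer{ack,ok,err} → select{ack,ok,err}  (offer→select)
              [ack]
                recv[Unit] → send[Unit]
                  X self-dual
              [ok]
                recv[Str] → send[Str]
                  X self-dual
              [err]
                offer{data,ok,stop} → select{data,ok,stop}  (offer→select)
                  [data]
                    X self-dual
                  [ok]
                    X self-dual
                  [stop]
                    end self-dual

send[Bool].μX.recv[Unit].select{more: send[Int].select{more: send[Bool].X, data: recv[Int].end}, ok: send[Bool].select{ack: send[Unit].X, ok: send[Str].X, err: select{data: X, ok: X, stop: end}}}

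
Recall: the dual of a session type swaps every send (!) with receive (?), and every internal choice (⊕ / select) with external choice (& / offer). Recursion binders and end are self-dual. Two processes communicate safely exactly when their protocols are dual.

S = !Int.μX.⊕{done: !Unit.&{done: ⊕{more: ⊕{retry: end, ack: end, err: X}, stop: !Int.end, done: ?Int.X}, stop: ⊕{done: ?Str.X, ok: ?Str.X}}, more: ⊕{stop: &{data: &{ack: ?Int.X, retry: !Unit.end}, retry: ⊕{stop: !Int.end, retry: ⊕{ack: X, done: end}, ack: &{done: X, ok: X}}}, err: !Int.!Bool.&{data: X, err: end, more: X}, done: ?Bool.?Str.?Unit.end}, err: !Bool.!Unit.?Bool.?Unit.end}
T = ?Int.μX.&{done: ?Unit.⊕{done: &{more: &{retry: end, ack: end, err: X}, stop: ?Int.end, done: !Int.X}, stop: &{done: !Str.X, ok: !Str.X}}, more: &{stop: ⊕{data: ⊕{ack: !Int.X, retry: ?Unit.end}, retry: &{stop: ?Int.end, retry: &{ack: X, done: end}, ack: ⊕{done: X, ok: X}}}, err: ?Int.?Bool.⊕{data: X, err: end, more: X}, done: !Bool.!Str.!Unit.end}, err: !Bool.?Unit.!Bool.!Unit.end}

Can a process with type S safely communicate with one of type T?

!Int | ?Int  ok
  μX | μX  ok (binder kept)
    ⊕{done,more,err} | &{done,more,err}  ok labels match
      case done:
        !Unit | ?Unit  ok
          &{done,stop} | ⊕{done,stop}  ok labels match
            case done:
              ⊕{more,stop,done} | &{more,stop,done}  ok labels match
                case more:
                  ⊕{retry,ack,err} | &{retry,ack,err}  ok labels match
                    case retry:
                      end | end  ok
                    case ack:
                      end | end  ok
                    case err:
                      X | X  ok
                case stop:
                  !Int | ?Int  ok
                    end | end  ok
                case done:
                  ?Int | !Int  ok
                    X | X  ok
            case stop:
              ⊕{done,ok} | &{done,ok}  ok labels match
                case done:
                  ?Str | !Str  ok
                    X | X  ok
                case ok:
                  ?Str | !Str  ok
                    X | X  ok
      case more:
        ⊕{stop,err,done} | &{stop,err,done}  ok labels match
          case stop:
            &{data,retry} | ⊕{data,retry}  ok labels match
              case data:
                &{ack,retry} | ⊕{ack,retry}  ok labels match
                  case ack:
                    ?Int | !Int  ok
                      X | X  ok
                  case retry:
                    !Unit | ?Unit  ok
                      end | end  ok
              case retry:
                ⊕{stop,retry,ack} | &{stop,retry,ack}  ok labels match
                  case stop:
                    !Int | ?Int  ok
                      end | end  ok
                  case retry:
                    ⊕{ack,done} | &{ack,done}  ok labels match
                      case ack:
                        X | X  ok
                      case done:
                        end | end  ok
                  case ack:
                    &{done,ok} | ⊕{done,ok}  ok labels match
                      case done:
                        X | X  ok
                      case ok:
                        X | X  ok
          case err:
            !Int | ?Int  ok
              !Bool | ?Bool  ok
                &{data,err,more} | ⊕{data,err,more}  ok labels match
                  case data:
                    X | X  ok
                  case err:
                    end | end  ok
                  case more:
                    X | X  ok
          case done:
            ?Bool | !Bool  ok
              ?Str | !Str  ok
                ?Unit | !Unit  ok
                  end | end  ok
      case err:
        !Bool | !Bool  ✗ same direction on both sides — not dual

NO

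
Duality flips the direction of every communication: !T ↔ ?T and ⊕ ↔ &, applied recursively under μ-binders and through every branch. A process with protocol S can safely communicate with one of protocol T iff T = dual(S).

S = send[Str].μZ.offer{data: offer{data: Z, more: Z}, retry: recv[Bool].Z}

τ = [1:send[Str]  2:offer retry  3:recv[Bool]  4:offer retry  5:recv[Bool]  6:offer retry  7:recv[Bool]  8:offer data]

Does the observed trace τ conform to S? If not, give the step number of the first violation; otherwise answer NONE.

NONE

step 1: send[Str]  match  residual = μZ.…
step 2: offer retry  match  residual = recv[Bool].μZ.…
step 3: recv[Bool]  match  residual = μZ.…
step 4: offer retry  match  residual = recv[Bool].μZ.…
step 5: recv[Bool]  match  residual = μZ.…
step 6: offer retry  match  residual = recv[Bool].μZ.…
step 7: recv[Bool]  match  residual = μZ.…
step 8: offer data  match  residual = offer{data: μZ.…, more: μZ.…}
all 8 steps conform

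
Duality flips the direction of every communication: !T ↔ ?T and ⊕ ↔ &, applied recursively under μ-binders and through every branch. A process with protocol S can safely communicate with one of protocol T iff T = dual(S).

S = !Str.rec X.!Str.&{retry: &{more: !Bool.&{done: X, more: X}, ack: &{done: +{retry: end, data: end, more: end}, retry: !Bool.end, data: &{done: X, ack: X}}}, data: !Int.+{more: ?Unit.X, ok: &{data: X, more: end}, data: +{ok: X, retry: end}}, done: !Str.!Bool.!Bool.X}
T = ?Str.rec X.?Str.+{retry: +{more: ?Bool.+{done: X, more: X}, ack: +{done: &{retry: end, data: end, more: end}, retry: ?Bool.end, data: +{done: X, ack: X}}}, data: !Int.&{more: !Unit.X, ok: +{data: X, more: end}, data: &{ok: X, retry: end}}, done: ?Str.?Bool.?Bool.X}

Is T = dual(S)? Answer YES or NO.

!Str vs ?Str  ✓
  rec X vs rec X  ✓ (μ self-dual)
    !Str vs ?Str  ✓
      &{retry,data,done} vs +{retry,data,done}  ✓ label sets agree
        [retry]
          &{more,ack} vs +{more,ack}  ✓ label sets agree
            [more]
              !Bool vs ?Bool  ✓
                &{done,more} vs +{done,more}  ✓ label sets agree
                  [done]
                    X vs X  ✓
                  [more]
                    X vs X  ✓
            [ack]
              &{done,retry,data} vs +{done,retry,data}  ✓ label sets agree
                [done]
                  +{retry,data,more} vs &{retry,data,more}  ✓ label sets agree
                    [retry]
                      end vs end  ✓
                    [data]
                      end vs end  ✓
                    [more]
                      end vs end  ✓
                [retry]
                  !Bool vs ?Bool  ✓
                    end vs end  ✓
                [data]
                  &{done,ack} vs +{done,ack}  ✓ label sets agree
                    [done]
                      X vs X  ✓
                    [ack]
                      X vs X  ✓
        [data]
          !Int vs !Int  ✗ same direction on both sides — not dual

NO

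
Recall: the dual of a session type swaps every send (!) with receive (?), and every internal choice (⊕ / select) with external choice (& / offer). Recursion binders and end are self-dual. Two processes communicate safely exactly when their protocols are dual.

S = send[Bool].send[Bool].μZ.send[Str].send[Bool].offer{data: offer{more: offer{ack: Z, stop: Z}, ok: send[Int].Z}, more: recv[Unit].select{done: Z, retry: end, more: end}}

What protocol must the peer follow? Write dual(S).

recv[Bool].recv[Bool].μZ.recv[Str].recv[Bool].select{data: select{more: select{ack: Z, stop: Z}, ok: recv[Int].Z}, more: send[Unit].offer{done: Z, retry: end, more: end}}

send[Bool] → recv[Bool]
  send[Bool] → recv[Bool]
    μZ → μZ  (binder kept)
      send[Str] → recv[Str]
        send[Bool] → recv[Bool]
          offer{data,more} → select{data,more}  (offer→select)
            • data:
              offer{more,ok} → select{more,ok}  (offer→select)
                • more:
                  offer{ack,stop} → select{ack,stop}  (offer→select)
                    • ack:
                      Z self-dual
                    • stop:
                      Z self-dual
                • ok:
                  send[Int] → recv[Int]
                    Z self-dual
            • more:
              recv[Unit] → send[Unit]
                select{done,retry,more} → offer{done,retry,more}  (internal→external)
                  • done:
                    Z self-dual
                  • retry:
                    end self-dual
                  • more:
                    end self-dual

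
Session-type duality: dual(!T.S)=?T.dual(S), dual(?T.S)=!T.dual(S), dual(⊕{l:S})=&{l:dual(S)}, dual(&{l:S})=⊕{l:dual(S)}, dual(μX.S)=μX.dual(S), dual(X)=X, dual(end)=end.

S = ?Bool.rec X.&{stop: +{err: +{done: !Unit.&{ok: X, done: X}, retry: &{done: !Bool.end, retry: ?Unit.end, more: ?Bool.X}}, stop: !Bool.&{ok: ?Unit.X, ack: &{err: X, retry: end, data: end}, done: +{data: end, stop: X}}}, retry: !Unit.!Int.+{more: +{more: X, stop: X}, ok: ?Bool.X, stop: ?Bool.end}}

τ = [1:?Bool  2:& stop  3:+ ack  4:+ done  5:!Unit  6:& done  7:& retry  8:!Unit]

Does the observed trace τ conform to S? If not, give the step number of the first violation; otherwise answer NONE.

step 1: ?Bool  ✓  state: rec X.…
step 2: & stop  ✓  state: +{err: +{done: !Unit.&{ok: rec X.…, done: rec X.…}, retry: &{done: !Bool.end, retry: ?Unit.end, more: ?Bool.rec X.…}}, stop: !Bool.&{ok: ?Unit.rec X.…, ack: &{err: rec X.…, retry: end, data: end}, done: +{data: end, stop: rec X.…}}}
step 3: got + ack, protocol expects + err or + stop  ✗

3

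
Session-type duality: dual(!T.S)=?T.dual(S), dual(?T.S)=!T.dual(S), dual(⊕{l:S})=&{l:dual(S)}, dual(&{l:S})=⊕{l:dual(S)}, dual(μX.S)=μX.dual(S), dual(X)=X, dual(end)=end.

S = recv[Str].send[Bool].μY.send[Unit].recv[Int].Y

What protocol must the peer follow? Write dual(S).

recv[Str] = send[Str]
  send[Bool] = recv[Bool]
    μY = μY  (μ self-dual)
      send[Unit] = recv[Unit]
        recv[Int] = send[Int]
          dual(Y) = Y

send[Str].recv[Bool].μY.recv[Unit].send[Int].Y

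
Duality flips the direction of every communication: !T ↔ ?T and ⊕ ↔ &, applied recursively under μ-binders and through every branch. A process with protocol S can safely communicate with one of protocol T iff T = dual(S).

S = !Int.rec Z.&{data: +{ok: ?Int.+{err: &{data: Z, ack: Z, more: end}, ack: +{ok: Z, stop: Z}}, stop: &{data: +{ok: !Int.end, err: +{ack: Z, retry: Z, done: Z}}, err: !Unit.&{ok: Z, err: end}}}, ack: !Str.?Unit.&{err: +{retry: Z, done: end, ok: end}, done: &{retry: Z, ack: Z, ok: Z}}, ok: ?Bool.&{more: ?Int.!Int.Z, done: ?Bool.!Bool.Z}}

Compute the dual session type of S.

!Int → ?Int
  rec Z → rec Z  (rec unchanged)
    &{data,ack,ok} → +{data,ack,ok}  (offer→select)
      • data:
        +{ok,stop} → &{ok,stop}  (internal→external)
          • ok:
            ?Int → !Int
              +{err,ack} → &{err,ack}  (internal→external)
                • err:
                  &{data,ack,more} → +{data,ack,more}  (offer→select)
                    • data:
                      Z ↦ Z
                    • ack:
                      Z ↦ Z
                    • more:
                      end ↦ end
                • ack:
                  +{ok,stop} → &{ok,stop}  (internal→external)
                    • ok:
                      Z ↦ Z
                    • stop:
                      Z ↦ Z
          • stop:
            &{data,err} → +{data,err}  (offer→select)
              • data:
                +{ok,err} → &{ok,err}  (internal→external)
                  • ok:
                    !Int → ?Int
                      end ↦ end
                  • err:
                    +{ack,retry,done} → &{ack,retry,done}  (internal→external)
                      • ack:
                        Z ↦ Z
                      • retry:
                        Z ↦ Z
                      • done:
                        Z ↦ Z
              • err:
                !Unit → ?Unit
                  &{ok,err} → +{ok,err}  (offer→select)
                    • ok:
                      Z ↦ Z
                    • err:
                      end ↦ end
      • ack:
        !Str → ?Str
          ?Unit → !Unit
            &{err,done} → +{err,done}  (offer→select)
              • err:
                +{retry,done,ok} → &{retry,done,ok}  (internal→external)
                  • retry:
                    Z ↦ Z
                  • done:
                    end ↦ end
                  • ok:
                    end ↦ end
              • done:
                &{retry,ack,ok} → +{retry,ack,ok}  (offer→select)
                  • retry:
                    Z ↦ Z
                  • ack:
                    Z ↦ Z
                  • ok:
                    Z ↦ Z
      • ok:
        ?Bool → !Bool
          &{more,done} → +{more,done}  (offer→select)
            • more:
              ?Int → !Int
                !Int → ?Int
                  Z ↦ Z
            • done:
              ?Bool → !Bool
                !Bool → ?Bool
                  Z ↦ Z

?Int.rec Z.+{data: &{ok: !Int.&{err: +{data: Z, ack: Z, more: end}, ack: &{ok: Z, stop: Z}}, stop: +{data: &{ok: ?Int.end, err: &{ack: Z, retry: Z, done: Z}}, err: ?Unit.+{ok: Z, err: end}}}, ack: ?Str.!Unit.+{err: &{retry: Z, done: end, ok: end}, done: +{retry: Z, ack: Z, ok: Z}}, ok: !Bool.+{more: !Int.?Int.Z, done: !Bool.?Bool.Z}}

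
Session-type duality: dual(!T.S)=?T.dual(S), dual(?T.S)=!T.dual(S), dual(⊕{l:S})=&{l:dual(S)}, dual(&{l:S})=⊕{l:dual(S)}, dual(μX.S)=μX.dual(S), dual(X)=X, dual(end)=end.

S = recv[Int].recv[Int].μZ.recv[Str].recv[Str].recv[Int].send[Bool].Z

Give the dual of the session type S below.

recv[Int] ↦ send[Int]
  recv[Int] ↦ send[Int]
    μZ ↦ μZ  (binder kept)
      recv[Str] ↦ send[Str]
        recv[Str] ↦ send[Str]
          recv[Int] ↦ send[Int]
            send[Bool] ↦ recv[Bool]
              Z self-dual

send[Int].send[Int].μZ.send[Str].send[Str].send[Int].recv[Bool].Z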